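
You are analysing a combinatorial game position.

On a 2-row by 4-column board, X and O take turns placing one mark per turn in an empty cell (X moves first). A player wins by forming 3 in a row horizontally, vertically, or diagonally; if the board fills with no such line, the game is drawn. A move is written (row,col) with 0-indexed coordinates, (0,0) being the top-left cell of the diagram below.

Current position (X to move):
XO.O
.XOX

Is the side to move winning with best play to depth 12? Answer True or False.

ply 1, X at XO.O/.XOX | (0,2)=+0→XOXO/.XOX*; (1,0)=-1→XO.O/XXOX
ply 2, O at XOXO/.XOX | (1,0)=+0→XOXO/OXOX*
ply 3: XOXO/OXOX is terminal +0 (X); from XO.O/.XOX depth 12

X winning at [XO.O/.XOX]: False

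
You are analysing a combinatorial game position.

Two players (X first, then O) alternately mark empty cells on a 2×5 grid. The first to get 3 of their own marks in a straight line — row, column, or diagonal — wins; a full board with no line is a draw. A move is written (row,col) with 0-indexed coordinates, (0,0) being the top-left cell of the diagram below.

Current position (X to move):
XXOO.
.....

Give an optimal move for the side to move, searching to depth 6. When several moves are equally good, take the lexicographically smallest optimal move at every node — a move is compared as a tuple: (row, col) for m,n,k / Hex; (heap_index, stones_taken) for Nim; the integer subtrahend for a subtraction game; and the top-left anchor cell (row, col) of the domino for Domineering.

X's best at [XXOO./.....]: (0,4)

[XXOO./.....] X move#1: (0,4):+0/XXOOX/.....*, (1,0):-1/XXOO./X...., (1,1):-1/XXOO./.X..., (1,2):-1/XXOO./..X.., (1,3):-1/XXOO./...X., (1,4):-1/XXOO./....X
[XXOOX/.....] O move#2: (1,0):+0/XXOOX/O....*, (1,1):+0/XXOOX/.O..., (1,2):+0/XXOOX/..O.., (1,3):+0/XXOOX/...O., (1,4):+0/XXOOX/....O
[XXOOX/O....] X move#3: (1,1):+0/XXOOX/OX...*, (1,2):+0/XXOOX/O.X.., (1,3):+0/XXOOX/O..X., (1,4):+0/XXOOX/O...X
[XXOOX/OX...] O move#4: (1,2):+0/XXOOX/OXO..*, (1,3):+0/XXOOX/OX.O., (1,4):+0/XXOOX/OX..O
[XXOOX/OXO..] X move#5: (1,3):+0/XXOOX/OXOX.*, (1,4):+0/XXOOX/OXO.X
[XXOOX/OXOX.] O move#6: (1,4):+0/XXOOX/OXOXO*
[XXOOX/OXOXO] end (terminal +0, X#7); searched XXOO./..... to 6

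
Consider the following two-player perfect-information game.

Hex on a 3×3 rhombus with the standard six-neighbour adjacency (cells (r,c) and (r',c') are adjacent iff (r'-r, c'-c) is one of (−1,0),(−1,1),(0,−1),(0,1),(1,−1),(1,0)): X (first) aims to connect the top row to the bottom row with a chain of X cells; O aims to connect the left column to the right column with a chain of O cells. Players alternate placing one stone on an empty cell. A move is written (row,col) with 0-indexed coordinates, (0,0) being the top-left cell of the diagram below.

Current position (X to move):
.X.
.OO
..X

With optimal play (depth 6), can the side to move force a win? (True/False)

X winning at [.X./.OO/..X]: False

ply 1, X at .X./.OO/..X | (0,0)=-1→XX./.OO/..X*; (0,2)=-1→.XX/.OO/..X; (1,0)=-1→.X./XOO/..X; (2,0)=-1→.X./.OO/X.X; (2,1)=-1→.X./.OO/.XX
ply 2, O at XX./.OO/..X | (0,2)=+1→XXO/.OO/..X*; (1,0)=+1→XX./OOO/..X; (2,0)=+1→XX./.OO/O.X; (2,1)=+1→XX./.OO/.OX
ply 3, X at XXO/.OO/..X | (1,0)=-1→XXO/XOO/..X*; (2,0)=-1→XXO/.OO/X.X; (2,1)=-1→XXO/.OO/.XX
ply 4, O at XXO/XOO/..X | (2,0)=+1→XXO/XOO/O.X*; (2,1)=-1→XXO/XOO/.OX
ply 5: XXO/XOO/O.X is terminal -1 (X); from .X./.OO/..X depth 6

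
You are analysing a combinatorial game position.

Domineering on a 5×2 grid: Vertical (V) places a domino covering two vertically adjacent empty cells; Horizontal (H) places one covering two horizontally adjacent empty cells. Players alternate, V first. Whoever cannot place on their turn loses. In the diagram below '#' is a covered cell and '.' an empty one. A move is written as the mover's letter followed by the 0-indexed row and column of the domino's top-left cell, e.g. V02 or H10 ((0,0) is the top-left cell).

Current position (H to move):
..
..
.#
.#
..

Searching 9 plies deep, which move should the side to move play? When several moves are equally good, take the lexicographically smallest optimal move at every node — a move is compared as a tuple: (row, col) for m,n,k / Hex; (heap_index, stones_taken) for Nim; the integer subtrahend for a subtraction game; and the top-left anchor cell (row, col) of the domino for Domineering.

[../../.#/.#/..] H move#1: H00:+1/##/../.#/.#/..*, H10:+1/../##/.#/.#/.., H40:-1/../../.#/.#/##
[##/../.#/.#/..] V move#2: V10:-1/##/#./##/.#/..*, V20:-1/##/../##/##/.., V30:-1/##/../.#/##/#.
[##/#./##/.#/..] H move#3: H40:+1/##/#./##/.#/##*
[##/#./##/.#/##] end (terminal -1, V#4); searched ../../.#/.#/.. to 9

H's best at [../../.#/.#/..]: H00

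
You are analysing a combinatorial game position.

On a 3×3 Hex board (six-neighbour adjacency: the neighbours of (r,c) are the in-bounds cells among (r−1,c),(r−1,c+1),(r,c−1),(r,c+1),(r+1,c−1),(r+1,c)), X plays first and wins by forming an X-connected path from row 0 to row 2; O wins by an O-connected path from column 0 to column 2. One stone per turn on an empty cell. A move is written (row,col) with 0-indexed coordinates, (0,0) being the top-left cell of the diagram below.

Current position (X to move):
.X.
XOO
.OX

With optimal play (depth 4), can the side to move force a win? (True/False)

X winning at [.X./XOO/.OX]: True

[.X./XOO/.OX] X move#1: (0,0):-1/XX./XOO/.OX, (0,2):-1/.XX/XOO/.OX, (2,0):+1/.X./XOO/XOX*
[.X./XOO/XOX] end (terminal -1, O#2); searched .X./XOO/.OX to 4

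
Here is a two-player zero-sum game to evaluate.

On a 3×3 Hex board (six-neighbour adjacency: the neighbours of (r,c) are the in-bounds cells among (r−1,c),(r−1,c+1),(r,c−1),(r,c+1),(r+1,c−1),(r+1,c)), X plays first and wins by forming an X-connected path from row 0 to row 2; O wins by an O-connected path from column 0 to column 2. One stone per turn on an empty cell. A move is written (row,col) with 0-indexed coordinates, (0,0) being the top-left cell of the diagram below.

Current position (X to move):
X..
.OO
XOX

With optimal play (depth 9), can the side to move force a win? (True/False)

X winning at [X../.OO/XOX]: True

ply 1, X at X../.OO/XOX | (0,1)=-1→XX./.OO/XOX; (0,2)=-1→X.X/.OO/XOX; (1,0)=+1→X../XOO/XOX*
ply 2: X../XOO/XOX is terminal -1 (O); from X../.OO/XOX depth 9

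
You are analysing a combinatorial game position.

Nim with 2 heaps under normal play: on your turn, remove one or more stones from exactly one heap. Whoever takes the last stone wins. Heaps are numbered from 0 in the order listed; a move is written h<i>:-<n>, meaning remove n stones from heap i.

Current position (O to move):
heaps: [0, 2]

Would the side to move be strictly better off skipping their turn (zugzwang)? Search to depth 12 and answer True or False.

ply 1, O at (0,2) | h1:-1=-1→(0,1); h1:-2=+1→(0,0)*
ply 2: (0,0) is terminal -1 (X); from (0,2) depth 12
suppose O passes — search the same position with X to move:
pass> ply 1, X at (0,2) | h1:-1=-1→(0,1); h1:-2=+1→(0,0)*
pass> ply 2: (0,0) is terminal -1 (O); from (0,2) depth 12
for O: play +1, pass -1

zugzwang((0,2), O) = False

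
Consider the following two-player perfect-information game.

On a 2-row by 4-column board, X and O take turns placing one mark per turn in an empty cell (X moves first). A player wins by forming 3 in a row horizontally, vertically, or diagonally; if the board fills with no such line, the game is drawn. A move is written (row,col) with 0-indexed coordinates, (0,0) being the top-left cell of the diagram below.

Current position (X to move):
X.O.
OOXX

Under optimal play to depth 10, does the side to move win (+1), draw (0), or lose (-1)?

[X.O./OOXX] X move#1: (0,1):+0/XXO./OOXX*, (0,3):+0/X.OX/OOXX
[XXO./OOXX] O move#2: (0,3):+0/XXOO/OOXX*
[XXOO/OOXX] end (terminal +0, X#3); searched X.O./OOXX to 10

value(X.O./OOXX, X) = 0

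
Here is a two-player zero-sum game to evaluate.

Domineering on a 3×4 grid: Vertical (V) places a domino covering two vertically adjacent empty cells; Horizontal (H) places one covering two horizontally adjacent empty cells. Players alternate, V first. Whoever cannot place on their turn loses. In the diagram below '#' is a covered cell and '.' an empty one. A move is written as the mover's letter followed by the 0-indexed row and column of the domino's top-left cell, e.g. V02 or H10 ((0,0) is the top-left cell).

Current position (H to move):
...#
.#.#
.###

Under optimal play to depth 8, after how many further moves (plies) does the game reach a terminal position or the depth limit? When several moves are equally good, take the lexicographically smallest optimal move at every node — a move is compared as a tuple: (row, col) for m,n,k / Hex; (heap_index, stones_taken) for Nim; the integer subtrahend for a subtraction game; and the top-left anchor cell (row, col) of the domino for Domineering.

ply 1, H at ...#/.#.#/.### | H00=-1→##.#/.#.#/.###*; H01=-1→.###/.#.#/.###
ply 2, V at ##.#/.#.#/.### | V02=+1→####/.###/.###*; V10=+1→##.#/##.#/####
ply 3: ####/.###/.### is terminal -1 (H); from ...#/.#.#/.### depth 8

PV length from [...#/.#.#/.###]: 2 plies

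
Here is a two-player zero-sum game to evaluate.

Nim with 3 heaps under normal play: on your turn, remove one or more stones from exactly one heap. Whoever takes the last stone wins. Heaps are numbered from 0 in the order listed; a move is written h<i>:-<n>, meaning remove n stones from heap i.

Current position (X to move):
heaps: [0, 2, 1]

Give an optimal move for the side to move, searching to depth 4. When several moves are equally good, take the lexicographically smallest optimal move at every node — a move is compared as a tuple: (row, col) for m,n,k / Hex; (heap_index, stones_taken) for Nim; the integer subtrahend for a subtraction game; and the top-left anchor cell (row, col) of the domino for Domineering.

ply 1, X at (0,2,1) | h1:-1=+1→(0,1,1)*; h1:-2=-1→(0,0,1); h2:-1=-1→(0,2,0)
ply 2, O at (0,1,1) | h1:-1=-1→(0,0,1)*; h2:-1=-1→(0,1,0)
ply 3, X at (0,0,1) | h2:-1=+1→(0,0,0)*
ply 4: (0,0,0) is terminal -1 (O); from (0,2,1) depth 4

X's best at [(0,2,1)]: h1:-1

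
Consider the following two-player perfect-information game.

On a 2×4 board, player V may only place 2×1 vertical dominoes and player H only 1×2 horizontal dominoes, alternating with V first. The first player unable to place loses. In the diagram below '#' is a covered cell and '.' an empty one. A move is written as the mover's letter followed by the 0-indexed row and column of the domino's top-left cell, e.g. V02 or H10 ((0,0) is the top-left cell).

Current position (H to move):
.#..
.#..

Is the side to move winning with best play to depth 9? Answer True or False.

ply 1, H at .#../.#.. | H02=+1→.###/.#..*; H12=+1→.#../.###
ply 2, V at .###/.#.. | V00=-1→####/##..*
ply 3, H at ####/##.. | H12=+1→####/####*
ply 4: ####/#### is terminal -1 (V); from .#../.#.. depth 9

H winning at [.#../.#..]: True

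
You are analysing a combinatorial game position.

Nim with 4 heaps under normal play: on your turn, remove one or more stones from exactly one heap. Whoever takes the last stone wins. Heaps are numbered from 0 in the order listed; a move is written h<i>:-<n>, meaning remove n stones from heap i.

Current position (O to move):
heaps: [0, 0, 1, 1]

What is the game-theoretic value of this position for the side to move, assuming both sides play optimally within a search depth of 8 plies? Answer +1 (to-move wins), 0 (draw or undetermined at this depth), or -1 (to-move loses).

value((0,0,1,1), O) = -1

ply 1, O at (0,0,1,1) | h2:-1=-1→(0,0,0,1)*; h3:-1=-1→(0,0,1,0)
ply 2, X at (0,0,0,1) | h3:-1=+1→(0,0,0,0)*
ply 3: (0,0,0,0) is terminal -1 (O); from (0,0,1,1) depth 8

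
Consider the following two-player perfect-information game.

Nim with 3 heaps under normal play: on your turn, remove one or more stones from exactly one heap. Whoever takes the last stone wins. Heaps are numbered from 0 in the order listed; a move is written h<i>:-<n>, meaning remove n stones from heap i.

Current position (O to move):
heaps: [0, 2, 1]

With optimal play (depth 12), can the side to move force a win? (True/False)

O winning at [(0,2,1)]: True

[(0,2,1)] O move#1: h1:-1:+1/(0,1,1)*, h1:-2:-1/(0,0,1), h2:-1:-1/(0,2,0)
[(0,1,1)] X move#2: h1:-1:-1/(0,0,1)*, h2:-1:-1/(0,1,0)
[(0,0,1)] O move#3: h2:-1:+1/(0,0,0)*
[(0,0,0)] end (terminal -1, X#4); searched (0,2,1) to 12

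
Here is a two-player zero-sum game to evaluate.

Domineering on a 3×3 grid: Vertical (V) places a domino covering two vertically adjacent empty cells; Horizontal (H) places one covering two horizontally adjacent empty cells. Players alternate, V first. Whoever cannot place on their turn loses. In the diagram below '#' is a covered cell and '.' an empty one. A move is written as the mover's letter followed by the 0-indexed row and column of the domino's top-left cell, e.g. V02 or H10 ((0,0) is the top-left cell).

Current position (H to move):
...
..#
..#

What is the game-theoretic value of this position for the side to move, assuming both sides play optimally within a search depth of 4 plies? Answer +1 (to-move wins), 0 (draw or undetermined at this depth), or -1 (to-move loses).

value(.../..#/..#, H) = +1

p1 H@[.../..#/..#]: H00[##./..#/..#]-1 H01[.##/..#/..#]-1 H10[.../###/..#]+1* H20[.../..#/###]-1
p2 V@[.../###/..#] terminal -1; root [.../..#/..#] d4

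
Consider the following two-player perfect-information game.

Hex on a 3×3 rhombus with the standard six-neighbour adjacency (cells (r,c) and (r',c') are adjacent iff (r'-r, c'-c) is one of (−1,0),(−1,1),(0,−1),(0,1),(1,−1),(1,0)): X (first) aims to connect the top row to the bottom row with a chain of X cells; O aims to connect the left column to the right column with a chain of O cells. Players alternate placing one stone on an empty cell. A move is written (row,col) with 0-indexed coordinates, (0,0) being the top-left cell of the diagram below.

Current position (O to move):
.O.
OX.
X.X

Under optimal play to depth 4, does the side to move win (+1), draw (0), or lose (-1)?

value(.O./OX./X.X, O) = +1

p1 O@[.O./OX./X.X]: (0,0)[OO./OX./X.X]-1 (0,2)[.OO/OX./X.X]+1* (1,2)[.O./OXO/X.X]-1 (2,1)[.O./OX./XOX]-1
p2 X@[.OO/OX./X.X] terminal -1; root [.O./OX./X.X] d4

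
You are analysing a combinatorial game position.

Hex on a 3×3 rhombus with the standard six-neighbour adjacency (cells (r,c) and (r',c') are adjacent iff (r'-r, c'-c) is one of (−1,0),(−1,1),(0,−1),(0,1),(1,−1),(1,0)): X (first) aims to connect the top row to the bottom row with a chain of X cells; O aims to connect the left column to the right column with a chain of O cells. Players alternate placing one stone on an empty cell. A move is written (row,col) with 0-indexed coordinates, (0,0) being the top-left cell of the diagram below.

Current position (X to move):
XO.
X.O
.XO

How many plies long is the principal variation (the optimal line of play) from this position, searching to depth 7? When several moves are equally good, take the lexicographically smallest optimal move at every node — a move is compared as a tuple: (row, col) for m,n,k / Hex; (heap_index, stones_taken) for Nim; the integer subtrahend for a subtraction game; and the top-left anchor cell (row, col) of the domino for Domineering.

PV length from [XO./X.O/.XO]: 3 plies

ply 1, X at XO./X.O/.XO | (0,2)=+1→XOX/X.O/.XO*; (1,1)=+1→XO./XXO/.XO; (2,0)=+1→XO./X.O/XXO
ply 2, O at XOX/X.O/.XO | (1,1)=-1→XOX/XOO/.XO*; (2,0)=-1→XOX/X.O/OXO
ply 3, X at XOX/XOO/.XO | (2,0)=+1→XOX/XOO/XXO*
ply 4: XOX/XOO/XXO is terminal -1 (O); from XO./X.O/.XO depth 7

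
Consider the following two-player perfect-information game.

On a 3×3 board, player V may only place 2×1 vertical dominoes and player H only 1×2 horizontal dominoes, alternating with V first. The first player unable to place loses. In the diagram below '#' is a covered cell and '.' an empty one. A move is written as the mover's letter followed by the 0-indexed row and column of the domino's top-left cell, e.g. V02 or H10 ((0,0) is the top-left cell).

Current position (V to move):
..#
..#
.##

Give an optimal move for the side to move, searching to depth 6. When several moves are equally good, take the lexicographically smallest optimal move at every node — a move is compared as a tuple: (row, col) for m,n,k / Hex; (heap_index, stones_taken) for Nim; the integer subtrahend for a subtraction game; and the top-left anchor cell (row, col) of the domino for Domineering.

p1 V@[..#/..#/.##]: V00[#.#/#.#/.##]+1* V01[.##/.##/.##]+1 V10[..#/#.#/###]-1
p2 H@[#.#/#.#/.##] terminal -1; root [..#/..#/.##] d6

V's best at [..#/..#/.##]: V00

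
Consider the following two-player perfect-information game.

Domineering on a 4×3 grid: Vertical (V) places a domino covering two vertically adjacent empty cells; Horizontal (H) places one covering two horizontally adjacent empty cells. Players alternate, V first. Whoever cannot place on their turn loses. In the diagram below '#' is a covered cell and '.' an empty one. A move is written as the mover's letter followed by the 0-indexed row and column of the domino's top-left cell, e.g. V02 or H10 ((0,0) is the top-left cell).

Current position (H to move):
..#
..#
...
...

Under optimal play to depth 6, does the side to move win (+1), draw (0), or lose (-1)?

p1 H@[..#/..#/.../...]: H00[###/..#/.../...]-1* H10[..#/###/.../...]-1 H20[..#/..#/##./...]-1 H21[..#/..#/.##/...]-1 H30[..#/..#/.../##.]-1 H31[..#/..#/.../.##]-1
p2 V@[###/..#/.../...]: V10[###/#.#/#../...]-1 V11[###/.##/.#./...]+1* V20[###/..#/#../#..]-1 V21[###/..#/.#./.#.]+1 V22[###/..#/..#/..#]-1
p3 H@[###/.##/.#./...]: H30[###/.##/.#./##.]-1* H31[###/.##/.#./.##]-1
p4 V@[###/.##/.#./##.]: V10[###/###/##./##.]+1* V22[###/.##/.##/###]+1
p5 H@[###/###/##./##.] terminal -1; root [..#/..#/.../...] d6

value(..#/..#/.../..., H) = -1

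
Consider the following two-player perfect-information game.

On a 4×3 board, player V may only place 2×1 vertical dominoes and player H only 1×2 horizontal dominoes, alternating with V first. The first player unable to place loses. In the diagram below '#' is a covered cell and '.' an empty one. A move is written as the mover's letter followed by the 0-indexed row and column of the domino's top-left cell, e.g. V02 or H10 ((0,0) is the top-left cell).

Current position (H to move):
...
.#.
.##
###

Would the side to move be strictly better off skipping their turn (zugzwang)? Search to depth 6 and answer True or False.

zugzwang(.../.#./.##/###, H) = False

p1 H@[.../.#./.##/###]: H00[##./.#./.##/###]-1* H01[.##/.#./.##/###]-1
p2 V@[##./.#./.##/###]: V02[###/.##/.##/###]+1* V10[##./##./###/###]+1
p3 H@[###/.##/.##/###] terminal -1; root [.../.#./.##/###] d6
suppose H passes — search the same position with V to move:
pass> p1 V@[.../.#./.##/###]: V00[#../##./.##/###]-1 V02[..#/.##/.##/###]+1* V10[.../##./###/###]-1
pass> p2 H@[..#/.##/.##/###]: H00[###/.##/.##/###]-1*
pass> p3 V@[###/.##/.##/###]: V10[###/###/###/###]+1*
pass> p4 H@[###/###/###/###] terminal -1; root [.../.#./.##/###] d6
for H: play -1, pass -1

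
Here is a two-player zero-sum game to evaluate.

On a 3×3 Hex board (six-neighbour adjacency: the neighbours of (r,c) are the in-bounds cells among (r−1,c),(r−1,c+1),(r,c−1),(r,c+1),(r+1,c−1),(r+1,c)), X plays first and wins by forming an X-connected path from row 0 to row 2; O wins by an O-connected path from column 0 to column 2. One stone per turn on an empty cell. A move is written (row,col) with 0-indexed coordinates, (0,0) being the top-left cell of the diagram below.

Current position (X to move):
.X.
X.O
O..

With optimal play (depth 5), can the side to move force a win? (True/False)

[.X./X.O/O..] X move#1: (0,0):-1/XX./X.O/O..*, (0,2):-1/.XX/X.O/O.., (1,1):-1/.X./XXO/O.., (2,1):-1/.X./X.O/OX., (2,2):-1/.X./X.O/O.X
[XX./X.O/O..] O move#2: (0,2):+1/XXO/X.O/O..*, (1,1):+1/XX./XOO/O.., (2,1):+1/XX./X.O/OO., (2,2):+1/XX./X.O/O.O
[XXO/X.O/O..] X move#3: (1,1):-1/XXO/XXO/O..*, (2,1):-1/XXO/X.O/OX., (2,2):-1/XXO/X.O/O.X
[XXO/XXO/O..] O move#4: (2,1):+1/XXO/XXO/OO.*, (2,2):-1/XXO/XXO/O.O
[XXO/XXO/OO.] end (terminal -1, X#5); searched .X./X.O/O.. to 5

X winning at [.X./X.O/O..]: False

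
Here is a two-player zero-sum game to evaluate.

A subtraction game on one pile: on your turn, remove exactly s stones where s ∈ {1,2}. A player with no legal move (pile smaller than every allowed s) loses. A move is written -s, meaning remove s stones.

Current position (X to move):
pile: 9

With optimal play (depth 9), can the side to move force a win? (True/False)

X winning at [9]: False

[9] X move#1: -1:-1/8*, -2:-1/7
[8] O move#2: -1:-1/7, -2:+1/6*
[6] X move#3: -1:-1/5*, -2:-1/4
[5] O move#4: -1:-1/4, -2:+1/3*
[3] X move#5: -1:-1/2*, -2:-1/1
[2] O move#6: -1:-1/1, -2:+1/0*
[0] end (terminal -1, X#7); searched 9 to 9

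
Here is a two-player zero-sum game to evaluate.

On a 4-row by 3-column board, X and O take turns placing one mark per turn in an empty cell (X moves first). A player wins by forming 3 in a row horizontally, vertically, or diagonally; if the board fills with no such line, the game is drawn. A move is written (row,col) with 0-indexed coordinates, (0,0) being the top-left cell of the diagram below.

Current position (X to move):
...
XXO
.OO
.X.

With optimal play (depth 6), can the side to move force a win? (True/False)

X winning at [.../XXO/.OO/.X.]: False

ply 1, X at .../XXO/.OO/.X. | (0,0)=-1→X../XXO/.OO/.X.*; (0,1)=-1→.X./XXO/.OO/.X.; (0,2)=-1→..X/XXO/.OO/.X.; (2,0)=-1→.../XXO/XOO/.X.; (3,0)=-1→.../XXO/.OO/XX.; (3,2)=-1→.../XXO/.OO/.XX
ply 2, O at X../XXO/.OO/.X. | (0,1)=-1→XO./XXO/.OO/.X.; (0,2)=+1→X.O/XXO/.OO/.X.*; (2,0)=+1→X../XXO/OOO/.X.; (3,0)=+1→X../XXO/.OO/OX.; (3,2)=+1→X../XXO/.OO/.XO
ply 3: X.O/XXO/.OO/.X. is terminal -1 (X); from .../XXO/.OO/.X. depth 6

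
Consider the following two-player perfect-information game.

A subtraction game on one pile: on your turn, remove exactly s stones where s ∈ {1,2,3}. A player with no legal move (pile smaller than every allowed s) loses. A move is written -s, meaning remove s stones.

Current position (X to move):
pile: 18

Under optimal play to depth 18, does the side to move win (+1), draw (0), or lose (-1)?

value(18, X) = +1

[18] X move#1: -1:-1/17, -2:+1/16*, -3:-1/15
[16] O move#2: -1:-1/15*, -2:-1/14, -3:-1/13
[15] X move#3: -1:-1/14, -2:-1/13, -3:+1/12*
[12] O move#4: -1:-1/11*, -2:-1/10, -3:-1/9
[11] X move#5: -1:-1/10, -2:-1/9, -3:+1/8*
[8] O move#6: -1:-1/7*, -2:-1/6, -3:-1/5
[7] X move#7: -1:-1/6, -2:-1/5, -3:+1/4*
[4] O move#8: -1:-1/3*, -2:-1/2, -3:-1/1
[3] X move#9: -1:-1/2, -2:-1/1, -3:+1/0*
[0] end (terminal -1, O#10); searched 18 to 18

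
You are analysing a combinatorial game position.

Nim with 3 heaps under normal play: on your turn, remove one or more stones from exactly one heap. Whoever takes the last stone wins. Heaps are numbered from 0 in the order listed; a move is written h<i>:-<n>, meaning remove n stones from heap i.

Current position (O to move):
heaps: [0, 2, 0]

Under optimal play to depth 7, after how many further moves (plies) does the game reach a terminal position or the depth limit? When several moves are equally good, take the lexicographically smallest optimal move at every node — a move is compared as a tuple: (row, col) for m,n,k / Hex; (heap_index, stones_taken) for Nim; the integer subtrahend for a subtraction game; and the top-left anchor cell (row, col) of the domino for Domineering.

PV length from [(0,2,0)]: 1 ply

p1 O@[(0,2,0)]: h1:-1[(0,1,0)]-1 h1:-2[(0,0,0)]+1*
p2 X@[(0,0,0)] terminal -1; root [(0,2,0)] d7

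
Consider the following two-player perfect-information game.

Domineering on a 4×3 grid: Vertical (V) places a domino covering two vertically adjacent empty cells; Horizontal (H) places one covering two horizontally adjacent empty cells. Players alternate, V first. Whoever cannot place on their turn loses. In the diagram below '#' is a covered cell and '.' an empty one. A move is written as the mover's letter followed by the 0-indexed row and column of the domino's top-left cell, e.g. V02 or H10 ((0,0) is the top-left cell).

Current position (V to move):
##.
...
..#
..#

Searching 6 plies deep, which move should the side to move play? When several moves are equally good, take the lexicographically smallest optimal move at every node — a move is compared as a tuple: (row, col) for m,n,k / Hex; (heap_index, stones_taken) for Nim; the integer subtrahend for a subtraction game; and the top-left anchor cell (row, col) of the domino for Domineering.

V's best at [##./.../..#/..#]: V10

ply 1, V at ##./.../..#/..# | V02=-1→###/..#/..#/..#; V10=+1→##./#../#.#/..#*; V11=+1→##./.#./.##/..#; V20=+1→##./.../#.#/#.#; V21=+1→##./.../.##/.##
ply 2, H at ##./#../#.#/..# | H11=-1→##./###/#.#/..#*; H30=-1→##./#../#.#/###
ply 3, V at ##./###/#.#/..# | V21=+1→##./###/###/.##*
ply 4: ##./###/###/.## is terminal -1 (H); from ##./.../..#/..# depth 6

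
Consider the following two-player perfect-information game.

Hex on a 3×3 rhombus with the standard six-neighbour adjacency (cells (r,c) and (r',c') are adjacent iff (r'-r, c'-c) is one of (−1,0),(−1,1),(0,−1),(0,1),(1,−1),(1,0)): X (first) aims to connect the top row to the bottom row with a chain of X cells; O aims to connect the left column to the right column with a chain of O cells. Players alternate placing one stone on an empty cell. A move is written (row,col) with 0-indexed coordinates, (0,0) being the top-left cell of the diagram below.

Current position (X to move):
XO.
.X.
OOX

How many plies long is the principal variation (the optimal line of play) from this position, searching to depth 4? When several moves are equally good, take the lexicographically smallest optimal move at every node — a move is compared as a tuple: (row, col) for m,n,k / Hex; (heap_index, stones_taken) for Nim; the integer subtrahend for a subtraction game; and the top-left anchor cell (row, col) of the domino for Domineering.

[XO./.X./OOX] X move#1: (0,2):-1/XOX/.X./OOX, (1,0):-1/XO./XX./OOX, (1,2):+1/XO./.XX/OOX*
[XO./.XX/OOX] O move#2: (0,2):-1/XOO/.XX/OOX*, (1,0):-1/XO./OXX/OOX
[XOO/.XX/OOX] X move#3: (1,0):+1/XOO/XXX/OOX*
[XOO/XXX/OOX] end (terminal -1, O#4); searched XO./.X./OOX to 4

PV length from [XO./.X./OOX]: 3 plies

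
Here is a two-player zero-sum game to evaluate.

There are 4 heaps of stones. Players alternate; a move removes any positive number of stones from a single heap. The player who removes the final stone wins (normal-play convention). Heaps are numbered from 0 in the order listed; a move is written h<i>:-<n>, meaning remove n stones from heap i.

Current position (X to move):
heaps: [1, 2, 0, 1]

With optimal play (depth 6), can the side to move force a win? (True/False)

X winning at [(1,2,0,1)]: True

[(1,2,0,1)] X move#1: h0:-1:-1/(0,2,0,1), h1:-1:-1/(1,1,0,1), h1:-2:+1/(1,0,0,1)*, h3:-1:-1/(1,2,0,0)
[(1,0,0,1)] O move#2: h0:-1:-1/(0,0,0,1)*, h3:-1:-1/(1,0,0,0)
[(0,0,0,1)] X move#3: h3:-1:+1/(0,0,0,0)*
[(0,0,0,0)] end (terminal -1, O#4); searched (1,2,0,1) to 6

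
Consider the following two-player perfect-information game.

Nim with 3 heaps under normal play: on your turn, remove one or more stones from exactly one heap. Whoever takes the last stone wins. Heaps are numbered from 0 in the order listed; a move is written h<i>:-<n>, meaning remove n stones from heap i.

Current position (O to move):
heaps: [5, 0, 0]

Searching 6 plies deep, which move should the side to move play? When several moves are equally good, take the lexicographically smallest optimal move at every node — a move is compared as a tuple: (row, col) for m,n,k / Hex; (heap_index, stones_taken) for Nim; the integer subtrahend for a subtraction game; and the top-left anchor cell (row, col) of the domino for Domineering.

O's best at [(5,0,0)]: h0:-5

p1 O@[(5,0,0)]: h0:-1[(4,0,0)]-1 h0:-2[(3,0,0)]-1 h0:-3[(2,0,0)]-1 h0:-4[(1,0,0)]-1 h0:-5[(0,0,0)]+1*
p2 X@[(0,0,0)] terminal -1; root [(5,0,0)] d6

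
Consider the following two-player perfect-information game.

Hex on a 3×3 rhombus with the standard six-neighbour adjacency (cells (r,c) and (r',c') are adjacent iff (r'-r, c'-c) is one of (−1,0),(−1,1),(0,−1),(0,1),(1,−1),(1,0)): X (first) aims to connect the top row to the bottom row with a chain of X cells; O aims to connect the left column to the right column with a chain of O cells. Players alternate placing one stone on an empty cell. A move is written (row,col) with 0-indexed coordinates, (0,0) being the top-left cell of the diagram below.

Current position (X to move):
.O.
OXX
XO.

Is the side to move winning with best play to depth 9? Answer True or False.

X winning at [.O./OXX/XO.]: True

p1 X@[.O./OXX/XO.]: (0,0)[XO./OXX/XO.]-1 (0,2)[.OX/OXX/XO.]+1* (2,2)[.O./OXX/XOX]-1
p2 O@[.OX/OXX/XO.] terminal -1; root [.O./OXX/XO.] d9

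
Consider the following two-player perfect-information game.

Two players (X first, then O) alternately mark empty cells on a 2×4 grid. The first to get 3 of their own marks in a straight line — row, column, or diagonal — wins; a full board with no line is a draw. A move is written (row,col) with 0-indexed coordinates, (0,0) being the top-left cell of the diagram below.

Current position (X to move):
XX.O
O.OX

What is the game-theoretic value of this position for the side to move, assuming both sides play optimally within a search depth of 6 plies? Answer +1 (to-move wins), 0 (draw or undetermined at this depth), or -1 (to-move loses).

[XX.O/O.OX] X move#1: (0,2):+1/XXXO/O.OX*, (1,1):+0/XX.O/OXOX
[XXXO/O.OX] end (terminal -1, O#2); searched XX.O/O.OX to 6

value(XX.O/O.OX, X) = +1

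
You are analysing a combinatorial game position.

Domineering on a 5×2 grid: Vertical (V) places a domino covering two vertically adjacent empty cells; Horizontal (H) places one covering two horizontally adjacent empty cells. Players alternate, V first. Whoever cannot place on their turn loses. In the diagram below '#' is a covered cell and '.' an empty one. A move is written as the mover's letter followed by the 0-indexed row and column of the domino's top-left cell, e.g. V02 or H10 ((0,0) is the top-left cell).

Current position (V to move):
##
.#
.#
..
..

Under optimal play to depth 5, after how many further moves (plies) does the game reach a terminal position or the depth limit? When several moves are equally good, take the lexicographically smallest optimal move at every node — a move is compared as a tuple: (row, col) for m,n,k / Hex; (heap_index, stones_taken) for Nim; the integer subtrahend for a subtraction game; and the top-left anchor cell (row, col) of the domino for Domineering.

[##/.#/.#/../..] V move#1: V10:-1/##/##/##/../.., V20:-1/##/.#/##/#./.., V30:+1/##/.#/.#/#./#.*, V31:+1/##/.#/.#/.#/.#
[##/.#/.#/#./#.] end (terminal -1, H#2); searched ##/.#/.#/../.. to 5

PV length from [##/.#/.#/../..]: 1 ply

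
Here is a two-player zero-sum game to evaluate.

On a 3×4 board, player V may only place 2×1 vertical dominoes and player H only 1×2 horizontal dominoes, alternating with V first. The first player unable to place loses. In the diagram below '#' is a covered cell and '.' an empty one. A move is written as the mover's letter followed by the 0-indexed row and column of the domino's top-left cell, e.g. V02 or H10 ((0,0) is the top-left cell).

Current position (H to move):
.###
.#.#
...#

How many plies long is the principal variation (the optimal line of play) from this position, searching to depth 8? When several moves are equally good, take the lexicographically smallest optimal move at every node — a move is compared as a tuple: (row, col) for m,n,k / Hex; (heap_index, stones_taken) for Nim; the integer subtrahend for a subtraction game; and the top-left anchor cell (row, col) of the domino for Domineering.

[.###/.#.#/...#] H move#1: H20:-1/.###/.#.#/##.#*, H21:-1/.###/.#.#/.###
[.###/.#.#/##.#] V move#2: V00:+1/####/##.#/##.#*, V12:+1/.###/.###/####
[####/##.#/##.#] end (terminal -1, H#3); searched .###/.#.#/...# to 8

PV length from [.###/.#.#/...#]: 2 plies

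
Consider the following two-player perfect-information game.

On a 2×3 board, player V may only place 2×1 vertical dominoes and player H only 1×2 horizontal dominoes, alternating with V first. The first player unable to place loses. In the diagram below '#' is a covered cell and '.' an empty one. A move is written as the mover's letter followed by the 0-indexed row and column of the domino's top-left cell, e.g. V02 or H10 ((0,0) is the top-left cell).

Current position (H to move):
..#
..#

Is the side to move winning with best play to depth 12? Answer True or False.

ply 1, H at ..#/..# | H00=+1→###/..#*; H10=+1→..#/###
ply 2: ###/..# is terminal -1 (V); from ..#/..# depth 12

H winning at [..#/..#]: True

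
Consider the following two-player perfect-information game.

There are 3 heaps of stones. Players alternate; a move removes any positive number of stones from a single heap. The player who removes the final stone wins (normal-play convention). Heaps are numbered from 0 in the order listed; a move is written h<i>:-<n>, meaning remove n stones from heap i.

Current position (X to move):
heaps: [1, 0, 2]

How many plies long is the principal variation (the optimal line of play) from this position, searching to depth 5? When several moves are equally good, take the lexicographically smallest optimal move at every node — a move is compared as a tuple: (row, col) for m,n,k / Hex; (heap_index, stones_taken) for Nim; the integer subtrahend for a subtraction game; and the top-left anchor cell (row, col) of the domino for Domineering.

PV length from [(1,0,2)]: 3 plies

ply 1, X at (1,0,2) | h0:-1=-1→(0,0,2); h2:-1=+1→(1,0,1)*; h2:-2=-1→(1,0,0)
ply 2, O at (1,0,1) | h0:-1=-1→(0,0,1)*; h2:-1=-1→(1,0,0)
ply 3, X at (0,0,1) | h2:-1=+1→(0,0,0)*
ply 4: (0,0,0) is terminal -1 (O); from (1,0,2) depth 5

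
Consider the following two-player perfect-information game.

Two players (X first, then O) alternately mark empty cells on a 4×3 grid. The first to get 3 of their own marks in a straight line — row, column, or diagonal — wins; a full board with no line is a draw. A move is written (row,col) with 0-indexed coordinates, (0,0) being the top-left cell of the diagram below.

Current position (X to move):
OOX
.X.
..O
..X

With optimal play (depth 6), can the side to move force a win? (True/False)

X winning at [OOX/.X./..O/..X]: True

p1 X@[OOX/.X./..O/..X]: (1,0)[OOX/XX./..O/..X]+1* (1,2)[OOX/.XX/..O/..X]+1 (2,0)[OOX/.X./X.O/..X]+1 (2,1)[OOX/.X./.XO/..X]+1 (3,0)[OOX/.X./..O/X.X]+1 (3,1)[OOX/.X./..O/.XX]+1
p2 O@[OOX/XX./..O/..X]: (1,2)[OOX/XXO/..O/..X]-1* (2,0)[OOX/XX./O.O/..X]-1 (2,1)[OOX/XX./.OO/..X]-1 (3,0)[OOX/XX./..O/O.X]-1 (3,1)[OOX/XX./..O/.OX]-1
p3 X@[OOX/XXO/..O/..X]: (2,0)[OOX/XXO/X.O/..X]+1* (2,1)[OOX/XXO/.XO/..X]+1 (3,0)[OOX/XXO/..O/X.X]+1 (3,1)[OOX/XXO/..O/.XX]+1
p4 O@[OOX/XXO/X.O/..X] terminal -1; root [OOX/.X./..O/..X] d6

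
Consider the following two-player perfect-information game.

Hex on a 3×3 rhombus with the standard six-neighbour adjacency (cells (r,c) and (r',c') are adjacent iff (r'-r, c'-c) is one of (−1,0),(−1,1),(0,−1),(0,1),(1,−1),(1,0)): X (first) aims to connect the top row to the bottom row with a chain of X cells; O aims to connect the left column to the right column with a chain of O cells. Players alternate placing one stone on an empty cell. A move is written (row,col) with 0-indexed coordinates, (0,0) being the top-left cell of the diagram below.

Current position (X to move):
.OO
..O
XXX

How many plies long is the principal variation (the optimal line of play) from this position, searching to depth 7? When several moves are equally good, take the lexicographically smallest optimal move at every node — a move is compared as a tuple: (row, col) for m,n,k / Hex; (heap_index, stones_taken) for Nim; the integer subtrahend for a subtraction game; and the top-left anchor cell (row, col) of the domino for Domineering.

PV length from [.OO/..O/XXX]: 2 plies

[.OO/..O/XXX] X move#1: (0,0):-1/XOO/..O/XXX*, (1,0):-1/.OO/X.O/XXX, (1,1):-1/.OO/.XO/XXX
[XOO/..O/XXX] O move#2: (1,0):+1/XOO/O.O/XXX*, (1,1):-1/XOO/.OO/XXX
[XOO/O.O/XXX] end (terminal -1, X#3); searched .OO/..O/XXX to 7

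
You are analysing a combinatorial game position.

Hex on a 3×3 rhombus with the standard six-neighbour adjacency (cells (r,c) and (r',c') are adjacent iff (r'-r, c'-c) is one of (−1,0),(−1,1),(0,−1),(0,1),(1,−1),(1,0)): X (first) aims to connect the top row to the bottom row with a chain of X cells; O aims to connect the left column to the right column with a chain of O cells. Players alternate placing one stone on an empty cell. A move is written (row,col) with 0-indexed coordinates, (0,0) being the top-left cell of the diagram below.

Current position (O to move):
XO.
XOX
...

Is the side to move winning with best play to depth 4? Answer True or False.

[XO./XOX/...] O move#1: (0,2):-1/XOO/XOX/...*, (2,0):-1/XO./XOX/O.., (2,1):-1/XO./XOX/.O., (2,2):-1/XO./XOX/..O
[XOO/XOX/...] X move#2: (2,0):+1/XOO/XOX/X..*, (2,1):-1/XOO/XOX/.X., (2,2):-1/XOO/XOX/..X
[XOO/XOX/X..] end (terminal -1, O#3); searched XO./XOX/... to 4

O winning at [XO./XOX/...]: False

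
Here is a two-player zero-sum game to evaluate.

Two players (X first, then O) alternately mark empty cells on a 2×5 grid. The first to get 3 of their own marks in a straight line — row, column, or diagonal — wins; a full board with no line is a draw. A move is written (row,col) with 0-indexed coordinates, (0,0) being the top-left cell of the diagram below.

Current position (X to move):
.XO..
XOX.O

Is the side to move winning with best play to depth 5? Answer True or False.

p1 X@[.XO../XOX.O]: (0,0)[XXO../XOX.O]+0* (0,3)[.XOX./XOX.O]+0 (0,4)[.XO.X/XOX.O]+0 (1,3)[.XO../XOXXO]+0
p2 O@[XXO../XOX.O]: (0,3)[XXOO./XOX.O]+0* (0,4)[XXO.O/XOX.O]+0 (1,3)[XXO../XOXOO]+0
p3 X@[XXOO./XOX.O]: (0,4)[XXOOX/XOX.O]+0* (1,3)[XXOO./XOXXO]-1
p4 O@[XXOOX/XOX.O]: (1,3)[XXOOX/XOXOO]+0*
p5 X@[XXOOX/XOXOO] terminal +0; root [.XO../XOX.O] d5

X winning at [.XO../XOX.O]: False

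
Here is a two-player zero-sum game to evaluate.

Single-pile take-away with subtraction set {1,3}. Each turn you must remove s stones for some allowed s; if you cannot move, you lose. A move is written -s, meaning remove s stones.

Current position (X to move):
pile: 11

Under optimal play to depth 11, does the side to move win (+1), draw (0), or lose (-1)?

[11] X move#1: -1:+1/10*, -3:+1/8
[10] O move#2: -1:-1/9*, -3:-1/7
[9] X move#3: -1:+1/8*, -3:+1/6
[8] O move#4: -1:-1/7*, -3:-1/5
[7] X move#5: -1:+1/6*, -3:+1/4
[6] O move#6: -1:-1/5*, -3:-1/3
[5] X move#7: -1:+1/4*, -3:+1/2
[4] O move#8: -1:-1/3*, -3:-1/1
[3] X move#9: -1:+1/2*, -3:+1/0
[2] O move#10: -1:-1/1*
[1] X move#11: -1:+1/0*
[0] end (terminal -1, O#12); searched 11 to 11

value(11, X) = +1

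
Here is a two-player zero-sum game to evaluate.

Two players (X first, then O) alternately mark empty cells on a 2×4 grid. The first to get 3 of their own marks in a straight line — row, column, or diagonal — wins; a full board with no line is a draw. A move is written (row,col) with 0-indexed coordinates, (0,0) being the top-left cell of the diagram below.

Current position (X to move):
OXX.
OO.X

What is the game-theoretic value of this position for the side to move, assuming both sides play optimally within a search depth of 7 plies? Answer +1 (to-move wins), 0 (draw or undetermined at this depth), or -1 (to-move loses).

ply 1, X at OXX./OO.X | (0,3)=+1→OXXX/OO.X*; (1,2)=+0→OXX./OOXX
ply 2: OXXX/OO.X is terminal -1 (O); from OXX./OO.X depth 7

value(OXX./OO.X, X) = +1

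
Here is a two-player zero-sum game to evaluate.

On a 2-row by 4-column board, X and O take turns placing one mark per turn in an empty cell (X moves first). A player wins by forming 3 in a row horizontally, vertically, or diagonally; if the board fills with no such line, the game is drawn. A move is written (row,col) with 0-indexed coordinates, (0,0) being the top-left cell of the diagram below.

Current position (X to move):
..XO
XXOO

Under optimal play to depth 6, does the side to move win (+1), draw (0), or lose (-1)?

ply 1, X at ..XO/XXOO | (0,0)=+0→X.XO/XXOO*; (0,1)=+0→.XXO/XXOO
ply 2, O at X.XO/XXOO | (0,1)=+0→XOXO/XXOO*
ply 3: XOXO/XXOO is terminal +0 (X); from ..XO/XXOO depth 6

value(..XO/XXOO, X) = 0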